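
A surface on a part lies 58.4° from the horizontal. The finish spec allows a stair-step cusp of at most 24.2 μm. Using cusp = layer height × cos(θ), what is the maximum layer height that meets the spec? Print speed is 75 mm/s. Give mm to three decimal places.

0.046 mm

cos(58.4°) = 0.5240; t_max = 0.0242/0.5240 = 0.046 mm.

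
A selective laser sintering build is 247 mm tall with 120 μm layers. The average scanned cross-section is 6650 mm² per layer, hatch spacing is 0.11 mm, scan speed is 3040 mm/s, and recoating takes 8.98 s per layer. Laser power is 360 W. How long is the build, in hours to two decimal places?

Layer count = ceil(247 / 0.12) = 2059.
Scan path per layer = 6650 / 0.11 = 60454.5 mm.
Laser time per layer: 60454.5 / 3040 → 19.8863 s.
Per-layer time = 19.8863 + 8.98 = 28.8663 s.
Total: 2059 × 28.8663 s = 59435.7117 s → 16.51 hours.

16.51 hours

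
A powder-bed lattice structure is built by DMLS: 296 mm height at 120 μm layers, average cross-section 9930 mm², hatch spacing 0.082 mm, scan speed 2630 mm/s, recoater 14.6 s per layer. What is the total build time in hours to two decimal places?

41.56 hours

Layers = ⌈296/0.12⌉ = 2467.
Hatch length per layer = 9930 / 0.082, so 121097.6 mm.
Laser time per layer: 121097.6 / 2630 → 46.0447 s.
Per-layer time = 46.0447 + 14.6 = 60.6447 s.
Total: 2467 × 60.6447 s = 149610.4749 s → 41.56 hours.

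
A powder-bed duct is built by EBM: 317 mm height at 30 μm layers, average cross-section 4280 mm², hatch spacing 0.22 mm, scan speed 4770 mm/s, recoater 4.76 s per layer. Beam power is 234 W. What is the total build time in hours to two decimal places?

Layers = ⌈317/0.03⌉ = 10567.
Hatch length per layer: 4280 / 0.22 → 19454.5 mm.
Scan time per layer = 19454.5 / 4770, so 4.0785 s.
Time per layer = 4.0785 + 4.76 = 8.8385 s.
Build time = 10567 × 8.8385 = 93396.4295 s = 25.94 hours.

25.94 hours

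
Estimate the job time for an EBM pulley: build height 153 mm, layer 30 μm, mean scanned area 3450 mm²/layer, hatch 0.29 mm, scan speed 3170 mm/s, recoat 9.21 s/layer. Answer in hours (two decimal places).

18.36 hours

Number of layers: 153 / 0.03 → 5100 (rounded up).
Hatch length per layer = 3450 / 0.29, so 11896.6 mm.
Beam time per layer = 11896.6 / 3170 = 3.7529 s.
Time per layer = 3.7529 + 9.21 = 12.9629 s.
Total: 5100 × 12.9629 s = 66110.79 s → 18.36 hours.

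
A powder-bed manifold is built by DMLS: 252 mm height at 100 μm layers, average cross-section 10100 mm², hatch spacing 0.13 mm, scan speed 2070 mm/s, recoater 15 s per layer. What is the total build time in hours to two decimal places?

36.77 hours

Number of layers: 252 / 0.1 → 2520 (rounded up).
Per-layer scan distance: 10100 / 0.13 → 77692.3 mm.
Per-layer scan time = 77692.3 / 2070, so 37.5325 s.
Layer cycle = 37.5325 + 15 = 52.5325 s.
2520 layers × 52.5325 s/layer = 132381.9 s, i.e. 36.77 hours.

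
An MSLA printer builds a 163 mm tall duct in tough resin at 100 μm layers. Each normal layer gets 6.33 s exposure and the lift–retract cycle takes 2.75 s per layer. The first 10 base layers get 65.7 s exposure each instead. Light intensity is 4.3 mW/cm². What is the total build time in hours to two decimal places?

Number of layers: 163 / 0.1 → 1630 (rounded up).
Burn-in layers: 10 × (65.7 + 2.75) → 684.5 s.
Remaining layers = 1620 × (6.33 + 2.75), so 14709.6 s.
Total = 684.5 + 14709.6 = 15394.1 s = 4.28 hours.

4.28 hours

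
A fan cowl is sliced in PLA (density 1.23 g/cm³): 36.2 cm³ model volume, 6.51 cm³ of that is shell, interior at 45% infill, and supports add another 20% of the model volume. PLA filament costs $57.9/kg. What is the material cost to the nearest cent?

Volume inside the shell = 36.2 − 6.51 = 29.69 cm³.
Deposited infill = 0.45 × 29.69 = 13.3605 cm³.
Support = 0.20 × 36.2, so 7.24 cm³.
Deposited volume = 6.51 + 13.3605 + 7.24, so 27.1105 cm³.
Mass = 27.1105 × 1.23 = 33.345915 g.
At $57.9/kg: 33.345915/1000 × 57.9 = $1.93.

$1.93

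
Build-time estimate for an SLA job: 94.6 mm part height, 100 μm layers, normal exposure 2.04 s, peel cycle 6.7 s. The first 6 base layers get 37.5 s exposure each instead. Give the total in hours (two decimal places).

2.36 hours

Layers = ⌈94.6/0.1⌉ = 946.
Burn-in layers = 6 × (37.5 + 6.7), so 265.2 s.
Remaining layers = 940 × (2.04 + 6.7), so 8215.6 s.
Total = 265.2 + 8215.6 = 8480.8 s = 2.36 hours.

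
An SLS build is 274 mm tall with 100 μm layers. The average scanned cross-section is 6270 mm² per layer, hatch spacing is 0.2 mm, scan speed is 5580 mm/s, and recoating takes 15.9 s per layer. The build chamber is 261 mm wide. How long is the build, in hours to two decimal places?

Layers = ⌈274/0.1⌉ = 2740.
Scan path per layer = 6270 / 0.2 = 31350 mm.
Scan time per layer = 31350 / 5580, so 5.6183 s.
Time per layer = 5.6183 + 15.9 = 21.5183 s.
Total: 2740 × 21.5183 s = 58960.142 s → 16.38 hours.

16.38 hours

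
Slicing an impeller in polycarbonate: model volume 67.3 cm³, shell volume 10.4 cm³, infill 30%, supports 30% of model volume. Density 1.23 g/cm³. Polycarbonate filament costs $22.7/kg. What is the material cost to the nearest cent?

$1.33

Infill region: 67.3 − 10.4 → 56.9 cm³.
Infill volume: 0.30 × 56.9 → 17.07 cm³.
Support = 0.30 × 67.3 = 20.19 cm³.
Total extruded: 10.4 + 17.07 + 20.19 → 47.66 cm³.
Mass: 47.66 × 1.23 → 58.6218 g.
At $22.7/kg: 58.6218/1000 × 22.7 = $1.33.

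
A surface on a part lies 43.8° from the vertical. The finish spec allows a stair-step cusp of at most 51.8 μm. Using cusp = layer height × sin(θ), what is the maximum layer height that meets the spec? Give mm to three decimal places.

Layer height = cusp / sin(43.8°) = 0.0518 / 0.6921 = 0.075 mm.

0.075 mm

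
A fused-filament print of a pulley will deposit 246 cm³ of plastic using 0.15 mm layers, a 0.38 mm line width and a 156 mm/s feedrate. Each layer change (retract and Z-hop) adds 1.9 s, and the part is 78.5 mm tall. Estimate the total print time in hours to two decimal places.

7.96 hours

Extrusion cross-section = 0.15 × 0.38, so 0.057 mm².
Path length: 246000 mm³ / 0.057 mm² → 4315789.5 mm.
Extrusion time = 4315789.5 / 156, so 27665.3 s.
Layer count = ceil(78.5 / 0.15) = 524.
Non-print overhead: 524 × 1.9 → 995.6 s.
Altogether 27665.3 + 995.6 = 28660.9 s, i.e. 7.96 hours.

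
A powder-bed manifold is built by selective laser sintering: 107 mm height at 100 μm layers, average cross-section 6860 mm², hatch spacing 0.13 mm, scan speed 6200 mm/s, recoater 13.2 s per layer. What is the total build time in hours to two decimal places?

6.45 hours

Layers = ⌈107/0.1⌉ = 1070.
Per-layer scan distance = 6860 / 0.13, so 52769.2 mm.
Scan time per layer = 52769.2 / 6200, so 8.5112 s.
Time per layer = 8.5112 + 13.2, so 21.7112 s.
Build time = 1070 × 21.7112 = 23230.984 s = 6.45 hours.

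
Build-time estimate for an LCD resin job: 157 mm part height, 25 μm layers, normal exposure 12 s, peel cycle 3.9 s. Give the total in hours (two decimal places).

27.74 hours

Layer count = ceil(157 / 0.025) = 6280.
Cycle time: 12 + 3.9 → 15.9 s.
Build time: 6280 × 15.9 s = 99852 s, i.e. 27.74 hours.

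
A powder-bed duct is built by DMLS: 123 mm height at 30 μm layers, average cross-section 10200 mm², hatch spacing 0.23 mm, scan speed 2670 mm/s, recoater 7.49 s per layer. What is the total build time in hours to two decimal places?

Layers = ⌈123/0.03⌉ = 4100.
Per-layer scan distance = 10200 / 0.23, so 44347.8 mm.
Per-layer scan time = 44347.8 / 2670, so 16.6097 s.
Per-layer time: 16.6097 + 7.49 → 24.0997 s.
Build time = 4100 × 24.0997 = 98808.77 s = 27.45 hours.

27.45 hours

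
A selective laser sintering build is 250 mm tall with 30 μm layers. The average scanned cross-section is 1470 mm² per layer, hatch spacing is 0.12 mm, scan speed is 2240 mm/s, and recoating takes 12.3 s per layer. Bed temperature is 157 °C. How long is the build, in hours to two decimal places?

Layers = ⌈250/0.03⌉ = 8334.
Scan path per layer = 1470 / 0.12, so 12250 mm.
Per-layer scan time = 12250 / 2240 = 5.4688 s.
Time per layer = 5.4688 + 12.3 = 17.7688 s.
Total: 8334 × 17.7688 s = 148085.1792 s → 41.13 hours.

41.13 hours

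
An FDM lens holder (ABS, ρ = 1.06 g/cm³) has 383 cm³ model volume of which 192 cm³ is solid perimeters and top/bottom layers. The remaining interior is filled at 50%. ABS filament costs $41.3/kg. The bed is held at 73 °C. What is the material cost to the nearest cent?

Interior volume: 383 − 192 → 191 cm³.
Infill deposited: 0.50 × 191 → 95.5 cm³.
Total printed volume = 192 + 95.5, so 287.5 cm³.
Mass: 287.5 × 1.06 → 304.75 g.
At $41.3/kg: 304.75/1000 × 41.3 = $12.59.

$12.59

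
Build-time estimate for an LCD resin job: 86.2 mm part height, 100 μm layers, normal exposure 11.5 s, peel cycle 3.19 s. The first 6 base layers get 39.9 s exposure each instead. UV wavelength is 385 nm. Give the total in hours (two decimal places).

Number of layers: 86.2 / 0.1 → 862 (rounded up).
Base layers = 6 × (39.9 + 3.19), so 258.54 s.
Remaining layers = 856 × (11.5 + 3.19), so 12574.64 s.
Total = 258.54 + 12574.64 = 12833.18 s = 3.56 hours.

3.56 hours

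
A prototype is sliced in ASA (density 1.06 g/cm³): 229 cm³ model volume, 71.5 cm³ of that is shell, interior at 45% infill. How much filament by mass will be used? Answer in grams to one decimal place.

Infill region: 229 − 71.5 → 157.5 cm³.
Infill volume: 0.45 × 157.5 → 70.875 cm³.
Deposited volume: 71.5 + 70.875 → 142.375 cm³.
Mass: 142.375 × 1.06 → 150.9175 g.

150.9 g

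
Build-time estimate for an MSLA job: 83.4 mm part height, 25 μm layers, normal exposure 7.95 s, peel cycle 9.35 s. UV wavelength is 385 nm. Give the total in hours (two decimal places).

16.03 hours

Number of layers: 83.4 / 0.025 → 3336 (rounded up).
Per-layer time = 7.95 + 9.35, so 17.3 s.
Build time: 3336 × 17.3 s = 57712.8 s, i.e. 16.03 hours.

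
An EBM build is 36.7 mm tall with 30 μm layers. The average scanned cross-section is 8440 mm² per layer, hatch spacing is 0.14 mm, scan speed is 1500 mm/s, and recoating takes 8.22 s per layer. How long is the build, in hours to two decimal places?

16.46 hours

Number of layers: 36.7 / 0.03 → 1224 (rounded up).
Scan path per layer = 8440 / 0.14, so 60285.7 mm.
Beam time per layer: 60285.7 / 1500 → 40.1905 s.
Time per layer = 40.1905 + 8.22 = 48.4105 s.
Build time = 1224 × 48.4105 = 59254.452 s = 16.46 hours.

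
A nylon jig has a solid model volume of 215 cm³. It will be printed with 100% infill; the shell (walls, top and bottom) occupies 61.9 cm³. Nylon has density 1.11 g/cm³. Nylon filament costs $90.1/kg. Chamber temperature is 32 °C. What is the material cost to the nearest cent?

$21.50

Infill region: 215 − 61.9 → 153.1 cm³.
Deposited infill = 1.00 × 153.1 = 153.1 cm³.
Total printed volume = 61.9 + 153.1 = 215 cm³.
Mass: 215 × 1.11 → 238.65 g.
At $90.1/kg: 238.65/1000 × 90.1 = $21.50.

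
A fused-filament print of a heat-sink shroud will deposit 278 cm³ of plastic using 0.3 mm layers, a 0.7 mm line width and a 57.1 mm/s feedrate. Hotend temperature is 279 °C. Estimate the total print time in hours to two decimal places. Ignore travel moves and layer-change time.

6.44 hours

Bead cross-section: 0.3 × 0.7 → 0.21 mm².
Path length: 278000 mm³ / 0.21 mm² → 1323809.5 mm.
Extrusion time = 1323809.5 / 57.1 = 23184.1 s.
23184.1 s = 6.44 hours.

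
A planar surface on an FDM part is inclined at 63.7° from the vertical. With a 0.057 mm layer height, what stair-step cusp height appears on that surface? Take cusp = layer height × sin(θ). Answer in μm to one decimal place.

Cusp = layer height × sin(63.7°) = 0.057 × 0.8965 = 0.051101 mm = 51.1 μm.

51.1 μm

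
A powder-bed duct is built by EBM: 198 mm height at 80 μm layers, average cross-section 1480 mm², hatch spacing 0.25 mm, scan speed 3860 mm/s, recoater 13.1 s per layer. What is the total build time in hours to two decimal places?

Layer count = ceil(198 / 0.08) = 2475.
Hatch length per layer = 1480 / 0.25 = 5920 mm.
Per-layer scan time = 5920 / 3860, so 1.5337 s.
Time per layer = 1.5337 + 13.1 = 14.6337 s.
2475 layers × 14.6337 s/layer = 36218.4075 s, i.e. 10.06 hours.

10.06 hours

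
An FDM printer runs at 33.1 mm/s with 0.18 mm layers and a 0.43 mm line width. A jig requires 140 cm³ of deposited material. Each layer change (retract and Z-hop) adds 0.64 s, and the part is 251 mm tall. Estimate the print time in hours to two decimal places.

Line area = 0.18 × 0.43, so 0.0774 mm².
Path length: 140000 mm³ / 0.0774 mm² → 1808785.5 mm.
Extrusion time = 1808785.5 / 33.1, so 54646.1 s.
Number of layers: 251 / 0.18 → 1395 (rounded up).
Non-print overhead = 1395 × 0.64, so 892.8 s.
Total = 54646.1 + 892.8 = 55538.9 s = 15.43 hours.

15.43 hours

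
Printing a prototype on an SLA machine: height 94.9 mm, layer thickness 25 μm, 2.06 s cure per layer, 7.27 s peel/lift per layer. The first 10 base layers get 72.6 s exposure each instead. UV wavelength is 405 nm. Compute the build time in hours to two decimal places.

10.03 hours

Number of layers: 94.9 / 0.025 → 3796 (rounded up).
Bottom layers = 10 × (72.6 + 7.27), so 798.7 s.
Remaining layers = 3786 × (2.06 + 7.27), so 35323.38 s.
Sum: 798.7 + 35323.38 = 36122.08 s → 10.03 hours.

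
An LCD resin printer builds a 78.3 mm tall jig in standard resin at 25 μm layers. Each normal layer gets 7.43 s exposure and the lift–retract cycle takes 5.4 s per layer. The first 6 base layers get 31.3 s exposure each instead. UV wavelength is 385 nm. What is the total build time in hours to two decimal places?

11.20 hours

Layers = ⌈78.3/0.025⌉ = 3132.
Base layers = 6 × (31.3 + 5.4) = 220.2 s.
Remaining layers: 3126 × (7.43 + 5.4) → 40106.58 s.
Sum: 220.2 + 40106.58 = 40326.78 s → 11.20 hours.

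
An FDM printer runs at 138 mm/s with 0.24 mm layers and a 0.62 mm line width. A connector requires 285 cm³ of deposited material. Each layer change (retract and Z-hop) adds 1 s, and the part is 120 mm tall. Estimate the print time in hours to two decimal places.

3.99 hours

Extrusion cross-section: 0.24 × 0.62 → 0.1488 mm².
Path length: 285000 mm³ / 0.1488 mm² → 1915322.6 mm.
Time extruding: 1915322.6 / 138 → 13879.1 s.
Layer count = ceil(120 / 0.24) = 500.
Z-hop total = 500 × 1 = 500 s.
Total = 13879.1 + 500 = 14379.1 s = 3.99 hours.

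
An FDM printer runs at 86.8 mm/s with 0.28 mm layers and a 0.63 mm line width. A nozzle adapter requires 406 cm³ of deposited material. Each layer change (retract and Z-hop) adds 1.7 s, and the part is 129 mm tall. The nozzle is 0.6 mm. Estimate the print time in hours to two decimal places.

7.58 hours

Extrusion cross-section = 0.28 × 0.63, so 0.1764 mm².
Total extruded path = 406000/0.1764 = 2301587.3 mm.
Extrusion time: 2301587.3 / 86.8 → 26516 s.
Layer count = ceil(129 / 0.28) = 461.
Non-print overhead = 461 × 1.7 = 783.7 s.
Altogether 26516 + 783.7 = 27299.7 s, i.e. 7.58 hours.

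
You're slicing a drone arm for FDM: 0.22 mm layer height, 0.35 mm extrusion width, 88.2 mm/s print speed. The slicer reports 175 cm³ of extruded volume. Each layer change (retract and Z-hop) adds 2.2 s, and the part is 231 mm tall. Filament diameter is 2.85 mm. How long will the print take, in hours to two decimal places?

Bead cross-section = 0.22 × 0.35, so 0.077 mm².
Toolpath length = 175 cm³ / 0.077 mm² = 175000 / 0.077 = 2272727.3 mm.
Time extruding = 2272727.3 / 88.2, so 25767.9 s.
Number of layers: 231 / 0.22 → 1050 (rounded up).
Z-hop total = 1050 × 2.2 = 2310 s.
Total = 25767.9 + 2310 = 28077.9 s = 7.80 hours.

7.80 hours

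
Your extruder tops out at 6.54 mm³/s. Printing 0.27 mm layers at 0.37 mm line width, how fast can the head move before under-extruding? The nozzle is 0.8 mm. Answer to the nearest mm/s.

65 mm/s

Bead cross-section: 0.27 × 0.37 → 0.0999 mm².
Max speed = 6.54 / 0.0999 = 65.47 ≈ 65 mm/s.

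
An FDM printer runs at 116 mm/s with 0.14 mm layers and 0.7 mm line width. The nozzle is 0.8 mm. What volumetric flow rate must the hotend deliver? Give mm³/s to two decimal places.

A: 0.14 × 0.7 → 0.098 mm².
Q = v·A = 116 × 0.098 = 11.37 mm³/s.

11.37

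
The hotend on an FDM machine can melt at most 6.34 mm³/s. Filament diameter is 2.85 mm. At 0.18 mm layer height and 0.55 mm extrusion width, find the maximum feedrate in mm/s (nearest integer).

64 mm/s

A = 0.18 × 0.55, so 0.099 mm².
Max speed = 6.34 / 0.099 = 64.04 ≈ 64 mm/s.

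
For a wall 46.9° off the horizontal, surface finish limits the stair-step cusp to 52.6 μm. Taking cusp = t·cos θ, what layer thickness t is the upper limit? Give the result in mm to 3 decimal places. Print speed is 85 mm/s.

t = h_c / cos θ = 0.0526 / 0.6833 = 0.077 mm.

0.077 mm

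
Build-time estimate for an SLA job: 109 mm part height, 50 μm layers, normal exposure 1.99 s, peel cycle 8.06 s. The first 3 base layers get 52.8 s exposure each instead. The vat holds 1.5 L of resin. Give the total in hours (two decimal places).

6.13 hours

Layers = ⌈109/0.05⌉ = 2180.
Burn-in layers = 3 × (52.8 + 8.06), so 182.58 s.
Normal layers = 2177 × (1.99 + 8.06), so 21878.85 s.
Total = 182.58 + 21878.85 = 22061.43 s = 6.13 hours.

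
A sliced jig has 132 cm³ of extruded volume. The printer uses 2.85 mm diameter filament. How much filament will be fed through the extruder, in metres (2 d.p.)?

Cross-section of 2.85 mm filament: π·(2.85/2)² = 6.3794 mm².
L = 132000 mm³ / 6.3794 mm² = 20691.6 mm, i.e. 20.69 m.

20.69 m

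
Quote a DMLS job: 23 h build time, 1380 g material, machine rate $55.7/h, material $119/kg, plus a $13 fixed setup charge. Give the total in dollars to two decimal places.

Machine-time cost = 55.7 × 23, so $1281.10.
Feedstock cost = 119 × 1380/1000, so $164.22.
Total = 1281.10 + 164.22 + 13 = $1458.32.

$1458.32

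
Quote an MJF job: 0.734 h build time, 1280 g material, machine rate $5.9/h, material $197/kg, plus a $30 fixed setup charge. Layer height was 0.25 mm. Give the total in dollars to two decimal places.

$286.49

Machine cost = 5.9 × 0.734 = $4.3306.
Feedstock cost: 197 × 1280/1000 → $252.16.
Adding setup: 4.3306 + 252.16 + 30 → 286.4906 ≈ $286.49.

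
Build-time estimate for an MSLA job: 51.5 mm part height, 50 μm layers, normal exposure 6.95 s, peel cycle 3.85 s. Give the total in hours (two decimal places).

3.09 hours

Layer count = ceil(51.5 / 0.05) = 1030.
Each layer takes = 6.95 + 3.85 = 10.8 s.
Total = 1030 × 10.8 = 11124 s = 3.09 hours.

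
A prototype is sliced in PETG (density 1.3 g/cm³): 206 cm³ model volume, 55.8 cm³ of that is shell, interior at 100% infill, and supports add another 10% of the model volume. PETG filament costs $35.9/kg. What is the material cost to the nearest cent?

$10.58

Interior volume = 206 − 55.8, so 150.2 cm³.
Infill deposited: 1.00 × 150.2 → 150.2 cm³.
Support = 0.10 × 206 = 20.6 cm³.
Total printed volume: 55.8 + 150.2 + 20.6 → 226.6 cm³.
Mass = 226.6 × 1.3, so 294.58 g.
At $35.9/kg: 294.58/1000 × 35.9 = $10.58.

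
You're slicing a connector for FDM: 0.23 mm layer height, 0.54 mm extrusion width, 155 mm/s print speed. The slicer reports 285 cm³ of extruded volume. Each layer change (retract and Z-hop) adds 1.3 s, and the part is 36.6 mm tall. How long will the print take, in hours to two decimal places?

Extrusion cross-section: 0.23 × 0.54 → 0.1242 mm².
Total extruded path = 285000/0.1242 = 2294686 mm.
Extrusion time = 2294686 / 155 = 14804.4 s.
Layers = ⌈36.6/0.23⌉ = 160.
Non-print overhead = 160 × 1.3 = 208 s.
Total = 14804.4 + 208 = 15012.4 s = 4.17 hours.

4.17 hours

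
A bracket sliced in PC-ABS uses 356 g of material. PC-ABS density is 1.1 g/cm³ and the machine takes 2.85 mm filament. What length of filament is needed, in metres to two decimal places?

50.73 m

Extruded volume: 356/1.1 = 323.6364 cm³ (323636.4 mm³).
A = π r² = π × 1.425² = 6.3794 mm².
L = V/A = 323636.4/6.3794 = 50731.48 mm → 50.73 m.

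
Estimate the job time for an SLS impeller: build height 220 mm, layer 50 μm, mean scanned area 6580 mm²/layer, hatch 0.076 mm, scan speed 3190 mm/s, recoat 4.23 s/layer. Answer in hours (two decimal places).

Layer count = ceil(220 / 0.05) = 4400.
Scan path per layer = 6580 / 0.076 = 86578.9 mm.
Scan time per layer: 86578.9 / 3190 → 27.1407 s.
Time per layer: 27.1407 + 4.23 → 31.3707 s.
Total: 4400 × 31.3707 s = 138031.08 s → 38.34 hours.

38.34 hours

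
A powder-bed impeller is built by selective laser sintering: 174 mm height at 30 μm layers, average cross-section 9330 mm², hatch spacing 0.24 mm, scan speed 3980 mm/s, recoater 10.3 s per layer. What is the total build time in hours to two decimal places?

Layers = ⌈174/0.03⌉ = 5800.
Per-layer scan distance: 9330 / 0.24 → 38875 mm.
Laser time per layer: 38875 / 3980 → 9.7676 s.
Time per layer = 9.7676 + 10.3, so 20.0676 s.
5800 layers × 20.0676 s/layer = 116392.08 s, i.e. 32.33 hours.

32.33 hours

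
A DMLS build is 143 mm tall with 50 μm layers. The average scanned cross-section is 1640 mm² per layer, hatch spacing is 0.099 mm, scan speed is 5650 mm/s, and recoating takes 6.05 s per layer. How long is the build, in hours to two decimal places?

7.14 hours

Layer count = ceil(143 / 0.05) = 2860.
Hatch length per layer = 1640 / 0.099, so 16565.7 mm.
Per-layer scan time: 16565.7 / 5650 → 2.932 s.
Per-layer time = 2.932 + 6.05, so 8.982 s.
Total: 2860 × 8.982 s = 25688.52 s → 7.14 hours.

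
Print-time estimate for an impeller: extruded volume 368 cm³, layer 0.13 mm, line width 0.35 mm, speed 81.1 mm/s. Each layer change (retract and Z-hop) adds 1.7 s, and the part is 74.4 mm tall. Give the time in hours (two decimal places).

Extrusion cross-section: 0.13 × 0.35 → 0.0455 mm².
Toolpath length = 368 cm³ / 0.0455 mm² = 368000 / 0.0455 = 8087912.1 mm.
Extrusion time: 8087912.1 / 81.1 → 99727.6 s.
Layers = ⌈74.4/0.13⌉ = 573.
Non-print overhead = 573 × 1.7, so 974.1 s.
Total = 99727.6 + 974.1 = 100701.7 s = 27.97 hours.

27.97 hours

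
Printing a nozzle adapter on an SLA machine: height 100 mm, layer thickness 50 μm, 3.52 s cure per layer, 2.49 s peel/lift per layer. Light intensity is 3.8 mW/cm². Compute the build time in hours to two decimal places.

Layers = ⌈100/0.05⌉ = 2000.
Each layer takes: 3.52 + 2.49 → 6.01 s.
Total = 2000 × 6.01 = 12020 s = 3.34 hours.

3.34 hours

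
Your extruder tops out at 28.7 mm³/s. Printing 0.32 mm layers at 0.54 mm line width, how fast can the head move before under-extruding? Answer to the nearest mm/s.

Extrusion cross-section = 0.32 × 0.54, so 0.1728 mm².
Max speed = 28.7 / 0.1728 = 166.09 ≈ 166 mm/s.

166 mm/s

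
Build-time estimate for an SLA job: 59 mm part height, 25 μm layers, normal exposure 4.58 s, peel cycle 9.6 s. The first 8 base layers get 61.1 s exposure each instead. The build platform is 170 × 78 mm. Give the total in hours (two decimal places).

9.42 hours

Layers = ⌈59/0.025⌉ = 2360.
Burn-in layers: 8 × (61.1 + 9.6) → 565.6 s.
Normal layers = 2352 × (4.58 + 9.6), so 33351.36 s.
Total = 565.6 + 33351.36 = 33916.96 s = 9.42 hours.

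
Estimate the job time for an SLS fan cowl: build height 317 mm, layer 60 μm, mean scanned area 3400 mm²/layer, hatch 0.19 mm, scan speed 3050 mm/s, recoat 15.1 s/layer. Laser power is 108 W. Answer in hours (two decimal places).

Layer count = ceil(317 / 0.06) = 5284.
Scan path per layer = 3400 / 0.19 = 17894.7 mm.
Scan time per layer = 17894.7 / 3050 = 5.8671 s.
Time per layer = 5.8671 + 15.1 = 20.9671 s.
Total: 5284 × 20.9671 s = 110790.1564 s → 30.78 hours.

30.78 hours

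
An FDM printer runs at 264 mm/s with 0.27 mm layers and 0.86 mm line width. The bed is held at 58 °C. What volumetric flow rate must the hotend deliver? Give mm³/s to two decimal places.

Bead cross-section = 0.27 × 0.86 = 0.2322 mm².
Volumetric flow = 264 × 0.2322 = 61.30 mm³/s.

61.30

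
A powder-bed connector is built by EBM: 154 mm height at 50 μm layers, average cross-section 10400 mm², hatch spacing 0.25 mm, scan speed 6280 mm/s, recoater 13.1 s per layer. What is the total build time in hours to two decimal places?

Layers = ⌈154/0.05⌉ = 3080.
Hatch length per layer = 10400 / 0.25 = 41600 mm.
Scan time per layer: 41600 / 6280 → 6.6242 s.
Per-layer time: 6.6242 + 13.1 → 19.7242 s.
Total: 3080 × 19.7242 s = 60750.536 s → 16.88 hours.

16.88 hours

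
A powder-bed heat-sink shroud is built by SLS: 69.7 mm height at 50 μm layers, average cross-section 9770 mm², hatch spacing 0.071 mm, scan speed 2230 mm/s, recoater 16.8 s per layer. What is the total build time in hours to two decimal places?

Layer count = ceil(69.7 / 0.05) = 1394.
Per-layer scan distance = 9770 / 0.071 = 137605.6 mm.
Laser time per layer: 137605.6 / 2230 → 61.7065 s.
Per-layer time = 61.7065 + 16.8, so 78.5065 s.
Build time = 1394 × 78.5065 = 109438.061 s = 30.40 hours.

30.40 hours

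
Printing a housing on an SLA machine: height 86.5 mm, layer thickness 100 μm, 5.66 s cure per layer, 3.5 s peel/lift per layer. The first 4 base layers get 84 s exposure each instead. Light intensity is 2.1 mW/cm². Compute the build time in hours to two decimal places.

2.29 hours

Number of layers: 86.5 / 0.1 → 865 (rounded up).
Bottom layers: 4 × (84 + 3.5) → 350 s.
Normal layers = 861 × (5.66 + 3.5), so 7886.76 s.
Total = 350 + 7886.76 = 8236.76 s = 2.29 hours.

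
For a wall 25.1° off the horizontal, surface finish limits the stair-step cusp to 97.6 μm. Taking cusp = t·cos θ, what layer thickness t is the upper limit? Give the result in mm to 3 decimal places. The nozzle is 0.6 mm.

cos(25.1°) = 0.9056; t_max = 0.0976/0.9056 = 0.108 mm.

0.108 mm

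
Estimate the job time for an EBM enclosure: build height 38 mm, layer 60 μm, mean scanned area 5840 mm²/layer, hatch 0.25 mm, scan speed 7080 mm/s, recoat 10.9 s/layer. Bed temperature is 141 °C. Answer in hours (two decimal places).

2.50 hours

Layer count = ceil(38 / 0.06) = 634.
Per-layer scan distance: 5840 / 0.25 → 23360 mm.
Scan time per layer: 23360 / 7080 → 3.2994 s.
Time per layer: 3.2994 + 10.9 → 14.1994 s.
Build time = 634 × 14.1994 = 9002.4196 s = 2.50 hours.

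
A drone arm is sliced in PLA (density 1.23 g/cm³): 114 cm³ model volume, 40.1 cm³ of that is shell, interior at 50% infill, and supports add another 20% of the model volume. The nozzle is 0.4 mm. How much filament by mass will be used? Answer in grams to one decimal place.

Volume inside the shell = 114 − 40.1 = 73.9 cm³.
Deposited infill: 0.50 × 73.9 → 36.95 cm³.
Support: 0.20 × 114 → 22.8 cm³.
Deposited volume = 40.1 + 36.95 + 22.8 = 99.85 cm³.
Mass: 99.85 × 1.23 → 122.8155 g.

122.8 g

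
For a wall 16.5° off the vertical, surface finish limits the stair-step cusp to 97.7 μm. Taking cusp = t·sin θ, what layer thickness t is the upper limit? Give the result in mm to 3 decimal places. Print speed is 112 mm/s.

Layer height = cusp / sin(16.5°) = 0.0977 / 0.2840 = 0.344 mm.

0.344 mm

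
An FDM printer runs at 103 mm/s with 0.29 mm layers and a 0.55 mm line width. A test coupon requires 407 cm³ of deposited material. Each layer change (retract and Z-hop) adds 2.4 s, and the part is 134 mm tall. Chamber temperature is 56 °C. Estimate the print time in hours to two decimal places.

Extrusion cross-section: 0.29 × 0.55 → 0.1595 mm².
Total extruded path = 407000/0.1595 = 2551724.1 mm.
Extrusion time = 2551724.1 / 103, so 24774 s.
Layer count = ceil(134 / 0.29) = 463.
Layer-change overhead = 463 × 2.4 = 1111.2 s.
Altogether 24774 + 1111.2 = 25885.2 s, i.e. 7.19 hours.

7.19 hours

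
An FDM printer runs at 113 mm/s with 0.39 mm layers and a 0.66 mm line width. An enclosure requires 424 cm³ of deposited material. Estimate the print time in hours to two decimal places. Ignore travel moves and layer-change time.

4.05 hours

Extrusion cross-section = 0.39 × 0.66 = 0.2574 mm².
Toolpath length = 424 cm³ / 0.2574 mm² = 424000 / 0.2574 = 1647241.6 mm.
Extrusion time = 1647241.6 / 113, so 14577.4 s.
Converting: 14577.4 s = 4.05 hours.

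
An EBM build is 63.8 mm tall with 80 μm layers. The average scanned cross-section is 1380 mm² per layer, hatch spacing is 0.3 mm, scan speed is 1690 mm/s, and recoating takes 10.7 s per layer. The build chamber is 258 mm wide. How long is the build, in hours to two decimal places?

2.98 hours

Number of layers: 63.8 / 0.08 → 798 (rounded up).
Hatch length per layer = 1380 / 0.3, so 4600 mm.
Scan time per layer: 4600 / 1690 → 2.7219 s.
Layer cycle = 2.7219 + 10.7, so 13.4219 s.
Build time = 798 × 13.4219 = 10710.6762 s = 2.98 hours.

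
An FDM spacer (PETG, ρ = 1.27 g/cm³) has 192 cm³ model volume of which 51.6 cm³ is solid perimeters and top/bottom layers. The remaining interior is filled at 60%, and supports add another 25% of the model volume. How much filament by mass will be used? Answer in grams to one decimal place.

Volume inside the shell = 192 − 51.6, so 140.4 cm³.
Deposited infill: 0.60 × 140.4 → 84.24 cm³.
Support = 0.25 × 192, so 48 cm³.
Total extruded = 51.6 + 84.24 + 48, so 183.84 cm³.
Mass = 183.84 × 1.27 = 233.4768 g.

233.5 g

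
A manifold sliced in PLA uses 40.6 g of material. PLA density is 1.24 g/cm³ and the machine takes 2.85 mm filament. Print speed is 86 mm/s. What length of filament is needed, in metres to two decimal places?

5.13 m

Volume = 40.6 g / 1.24 g·cm⁻³ = 32.7419 cm³ = 32741.9 mm³.
Cross-section of 2.85 mm filament: π·(2.85/2)² = 6.3794 mm².
L = V/A = 32741.9/6.3794 = 5132.44 mm → 5.13 m.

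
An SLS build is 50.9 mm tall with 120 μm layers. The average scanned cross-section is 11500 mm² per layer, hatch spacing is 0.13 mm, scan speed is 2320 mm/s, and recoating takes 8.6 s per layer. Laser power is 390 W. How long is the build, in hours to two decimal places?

Layer count = ceil(50.9 / 0.12) = 425.
Scan path per layer: 11500 / 0.13 → 88461.5 mm.
Per-layer scan time: 88461.5 / 2320 → 38.13 s.
Per-layer time: 38.13 + 8.6 → 46.73 s.
Total: 425 × 46.73 s = 19860.25 s → 5.52 hours.

5.52 hours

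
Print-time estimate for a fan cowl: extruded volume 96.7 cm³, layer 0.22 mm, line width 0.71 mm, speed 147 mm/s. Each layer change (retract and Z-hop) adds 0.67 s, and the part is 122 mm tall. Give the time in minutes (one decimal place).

76.4 minutes

Extrusion cross-section = 0.22 × 0.71, so 0.1562 mm².
Toolpath length = 96.7 cm³ / 0.1562 mm² = 96700 / 0.1562 = 619078.1 mm.
Extrusion time = 619078.1 / 147 = 4211.4 s.
Layers = ⌈122/0.22⌉ = 555.
Non-print overhead = 555 × 0.67, so 371.85 s.
Altogether 4211.4 + 371.85 = 4583.25 s, i.e. 76.4 minutes.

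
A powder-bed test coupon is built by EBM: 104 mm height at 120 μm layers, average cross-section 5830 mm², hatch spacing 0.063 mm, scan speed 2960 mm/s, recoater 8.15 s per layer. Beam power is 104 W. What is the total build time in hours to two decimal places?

9.49 hours

Number of layers: 104 / 0.12 → 867 (rounded up).
Hatch length per layer: 5830 / 0.063 → 92539.7 mm.
Per-layer scan time: 92539.7 / 2960 → 31.2634 s.
Time per layer = 31.2634 + 8.15, so 39.4134 s.
867 layers × 39.4134 s/layer = 34171.4178 s, i.e. 9.49 hours.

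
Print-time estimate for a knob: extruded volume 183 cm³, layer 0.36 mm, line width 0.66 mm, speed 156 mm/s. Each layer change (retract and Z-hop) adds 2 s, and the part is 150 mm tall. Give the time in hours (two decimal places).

Line area: 0.36 × 0.66 → 0.2376 mm².
Toolpath length = 183 cm³ / 0.2376 mm² = 183000 / 0.2376 = 770202 mm.
Extrusion time: 770202 / 156 → 4937.2 s.
Layers = ⌈150/0.36⌉ = 417.
Layer-change overhead: 417 × 2 → 834 s.
Altogether 4937.2 + 834 = 5771.2 s, i.e. 1.60 hours.

1.60 hours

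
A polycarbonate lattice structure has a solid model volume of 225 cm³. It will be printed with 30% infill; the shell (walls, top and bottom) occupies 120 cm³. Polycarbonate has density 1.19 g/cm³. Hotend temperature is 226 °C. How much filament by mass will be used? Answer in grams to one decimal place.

180.3 g

Infill region = 225 − 120 = 105 cm³.
Deposited infill = 0.30 × 105 = 31.5 cm³.
Total printed volume = 120 + 31.5 = 151.5 cm³.
Mass = 151.5 × 1.19, so 180.285 g.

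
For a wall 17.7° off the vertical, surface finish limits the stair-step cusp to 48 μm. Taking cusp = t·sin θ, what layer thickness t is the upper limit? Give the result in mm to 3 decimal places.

Layer height = cusp / sin(17.7°) = 0.048 / 0.3040 = 0.158 mm.

0.158 mm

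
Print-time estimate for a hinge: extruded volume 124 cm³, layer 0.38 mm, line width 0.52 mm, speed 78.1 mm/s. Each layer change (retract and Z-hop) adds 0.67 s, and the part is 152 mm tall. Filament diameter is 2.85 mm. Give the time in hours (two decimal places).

Line area = 0.38 × 0.52 = 0.1976 mm².
Toolpath length = 124 cm³ / 0.1976 mm² = 124000 / 0.1976 = 627530.4 mm.
Print-move time: 627530.4 / 78.1 → 8035 s.
Layers = ⌈152/0.38⌉ = 400.
Layer-change overhead: 400 × 0.67 → 268 s.
Total = 8035 + 268 = 8303 s = 2.31 hours.

2.31 hours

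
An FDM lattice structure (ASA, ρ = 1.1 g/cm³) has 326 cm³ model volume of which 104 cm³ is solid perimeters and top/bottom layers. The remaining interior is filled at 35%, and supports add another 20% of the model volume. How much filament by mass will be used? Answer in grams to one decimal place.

Infill region = 326 − 104, so 222 cm³.
Infill volume = 0.35 × 222, so 77.7 cm³.
Support: 0.20 × 326 → 65.2 cm³.
Total extruded = 104 + 77.7 + 65.2 = 246.9 cm³.
Mass: 246.9 × 1.1 → 271.59 g.

271.6 g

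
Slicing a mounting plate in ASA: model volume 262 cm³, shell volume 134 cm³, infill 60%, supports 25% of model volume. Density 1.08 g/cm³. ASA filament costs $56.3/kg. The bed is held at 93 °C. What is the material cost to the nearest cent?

$16.80

Infill region: 262 − 134 → 128 cm³.
Infill volume = 0.60 × 128 = 76.8 cm³.
Support = 0.25 × 262 = 65.5 cm³.
Total printed volume = 134 + 76.8 + 65.5, so 276.3 cm³.
Mass = 276.3 × 1.08, so 298.404 g.
Cost = 298.404 g / 1000 × $56.3/kg = $16.80.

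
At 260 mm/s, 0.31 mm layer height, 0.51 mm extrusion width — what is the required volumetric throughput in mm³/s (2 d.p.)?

41.11

Bead cross-section: 0.31 × 0.51 → 0.1581 mm².
Q = v·A = 260 × 0.1581 = 41.11 mm³/s.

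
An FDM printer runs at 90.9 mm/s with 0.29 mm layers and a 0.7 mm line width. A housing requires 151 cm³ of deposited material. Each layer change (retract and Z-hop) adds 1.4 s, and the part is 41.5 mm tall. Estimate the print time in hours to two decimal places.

Line area: 0.29 × 0.7 → 0.203 mm².
Total extruded path = 151000/0.203 = 743842.4 mm.
Time extruding: 743842.4 / 90.9 → 8183.1 s.
Layers = ⌈41.5/0.29⌉ = 144.
Z-hop total = 144 × 1.4 = 201.6 s.
Total = 8183.1 + 201.6 = 8384.7 s = 2.33 hours.

2.33 hours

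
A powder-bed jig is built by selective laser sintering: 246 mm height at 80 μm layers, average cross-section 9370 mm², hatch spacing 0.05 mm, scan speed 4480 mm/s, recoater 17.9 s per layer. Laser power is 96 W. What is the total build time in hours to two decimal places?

51.02 hours

Layers = ⌈246/0.08⌉ = 3075.
Per-layer scan distance = 9370 / 0.05 = 187400 mm.
Per-layer scan time = 187400 / 4480 = 41.8304 s.
Per-layer time = 41.8304 + 17.9 = 59.7304 s.
Build time = 3075 × 59.7304 = 183670.98 s = 51.02 hours.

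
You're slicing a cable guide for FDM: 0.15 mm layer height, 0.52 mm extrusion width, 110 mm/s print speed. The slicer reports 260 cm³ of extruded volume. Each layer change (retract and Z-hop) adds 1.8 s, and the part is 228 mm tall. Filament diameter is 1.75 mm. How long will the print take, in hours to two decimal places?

Extrusion cross-section = 0.15 × 0.52, so 0.078 mm².
Total extruded path = 260000/0.078 = 3333333.3 mm.
Extrusion time = 3333333.3 / 110 = 30303 s.
Layers = ⌈228/0.15⌉ = 1520.
Z-hop total = 1520 × 1.8, so 2736 s.
Total = 30303 + 2736 = 33039 s = 9.18 hours.

9.18 hours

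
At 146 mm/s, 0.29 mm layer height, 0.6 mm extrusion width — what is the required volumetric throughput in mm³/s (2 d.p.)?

Bead cross-section: 0.29 × 0.6 → 0.174 mm².
Volumetric flow = 146 × 0.174 = 25.40 mm³/s.

25.40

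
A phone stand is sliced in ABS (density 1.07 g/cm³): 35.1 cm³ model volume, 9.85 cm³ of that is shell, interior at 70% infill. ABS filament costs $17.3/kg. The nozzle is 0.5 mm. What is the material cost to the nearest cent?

Interior volume = 35.1 − 9.85 = 25.25 cm³.
Deposited infill = 0.70 × 25.25, so 17.675 cm³.
Total printed volume: 9.85 + 17.675 → 27.525 cm³.
Mass = 27.525 × 1.07, so 29.45175 g.
Cost = 29.45175 g / 1000 × $17.3/kg = $0.51.

$0.51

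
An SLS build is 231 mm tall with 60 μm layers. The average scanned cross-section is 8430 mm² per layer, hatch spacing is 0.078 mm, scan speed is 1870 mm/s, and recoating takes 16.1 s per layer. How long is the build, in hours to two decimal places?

79.03 hours

Number of layers: 231 / 0.06 → 3850 (rounded up).
Hatch length per layer: 8430 / 0.078 → 108076.9 mm.
Scan time per layer: 108076.9 / 1870 → 57.7951 s.
Time per layer = 57.7951 + 16.1, so 73.8951 s.
Build time = 3850 × 73.8951 = 284496.135 s = 79.03 hours.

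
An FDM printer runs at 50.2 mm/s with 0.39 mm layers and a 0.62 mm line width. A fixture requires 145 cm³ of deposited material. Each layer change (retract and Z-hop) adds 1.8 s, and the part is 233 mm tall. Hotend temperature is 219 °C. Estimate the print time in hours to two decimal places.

Extrusion cross-section: 0.39 × 0.62 → 0.2418 mm².
Path length: 145000 mm³ / 0.2418 mm² → 599669.1 mm.
Extrusion time = 599669.1 / 50.2 = 11945.6 s.
Layers = ⌈233/0.39⌉ = 598.
Non-print overhead = 598 × 1.8, so 1076.4 s.
Total = 11945.6 + 1076.4 = 13022 s = 3.62 hours.

3.62 hours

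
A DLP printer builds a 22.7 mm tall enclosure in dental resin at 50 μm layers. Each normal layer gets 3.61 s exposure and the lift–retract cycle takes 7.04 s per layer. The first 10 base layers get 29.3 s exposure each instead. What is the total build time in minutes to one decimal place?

Layer count = ceil(22.7 / 0.05) = 454.
Base layers = 10 × (29.3 + 7.04), so 363.4 s.
Remaining layers = 444 × (3.61 + 7.04) = 4728.6 s.
Total = 363.4 + 4728.6 = 5092 s = 84.9 minutes.

84.9 minutes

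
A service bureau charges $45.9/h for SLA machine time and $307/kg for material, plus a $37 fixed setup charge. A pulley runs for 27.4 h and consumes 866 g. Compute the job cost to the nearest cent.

$1560.52

Machine cost: 45.9 × 27.4 → $1257.66.
Material cost: 307 × 866/1000 → $265.862.
Total = 1257.66 + 265.862 + 37 = 1560.522 ≈ $1560.52.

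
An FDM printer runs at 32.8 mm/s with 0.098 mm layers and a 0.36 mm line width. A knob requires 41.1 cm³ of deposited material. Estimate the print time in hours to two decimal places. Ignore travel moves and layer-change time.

Extrusion cross-section: 0.098 × 0.36 → 0.03528 mm².
Toolpath length = 41.1 cm³ / 0.03528 mm² = 41100 / 0.03528 = 1164966 mm.
Time extruding = 1164966 / 32.8 = 35517.3 s.
Converting: 35517.3 s = 9.87 hours.

9.87 hours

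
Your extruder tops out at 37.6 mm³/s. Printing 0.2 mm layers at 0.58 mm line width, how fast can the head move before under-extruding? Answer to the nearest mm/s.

324 mm/s

Extrusion cross-section = 0.2 × 0.58 = 0.116 mm².
v_max = Q/A = 37.6/0.116 = 324.14 mm/s → 324 mm/s.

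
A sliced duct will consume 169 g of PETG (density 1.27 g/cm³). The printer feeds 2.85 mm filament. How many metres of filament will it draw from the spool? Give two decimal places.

20.86 m

Volume = 169 g / 1.27 g·cm⁻³ = 133.0709 cm³ = 133070.9 mm³.
A = π r² = π × 1.425² = 6.3794 mm².
L = V/A = 133070.9/6.3794 = 20859.47 mm → 20.86 m.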